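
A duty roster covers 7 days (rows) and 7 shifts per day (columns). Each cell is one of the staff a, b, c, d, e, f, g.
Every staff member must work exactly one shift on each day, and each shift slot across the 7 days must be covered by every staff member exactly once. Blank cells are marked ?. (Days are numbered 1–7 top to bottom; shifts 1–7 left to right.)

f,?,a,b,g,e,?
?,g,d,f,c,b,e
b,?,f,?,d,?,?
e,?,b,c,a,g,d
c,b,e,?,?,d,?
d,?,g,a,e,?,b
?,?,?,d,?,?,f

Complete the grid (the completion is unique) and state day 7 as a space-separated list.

Day 7, shift 3: day 7 has {d, f} and shift 3 has {a, b, d, e, f, g}, leaving only c.
Day 7, shift 5: day 7 has {c, d, f} and shift 5 has {a, c, d, e, g}, leaving only b.
Day 7, shift 6: day 7 has {b, c, d, f} and shift 6 has {b, d, e, g}, leaving only a.
Day 7, shift 1: day 7 has {a, b, c, d, f} and shift 1 has {b, c, d, e, f}, leaving only g.
Day 7, shift 2: day 7 has {a, b, c, d, f, g} and shift 2 has {b, g}, leaving only e.
So day 7 reads: g e c d b a f.

g e c d b a f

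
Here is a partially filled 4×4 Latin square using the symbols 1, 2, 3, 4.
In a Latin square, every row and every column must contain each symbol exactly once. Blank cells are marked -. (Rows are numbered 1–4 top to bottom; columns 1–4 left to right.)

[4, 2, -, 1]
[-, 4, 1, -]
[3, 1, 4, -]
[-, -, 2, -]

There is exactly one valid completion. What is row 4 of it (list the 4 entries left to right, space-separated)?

Row 4, column 1: row 4 has {2} and column 1 has {3, 4}, leaving only 1.
Row 4, column 2: row 4 has {1, 2} and column 2 has {1, 2, 4}, leaving only 3.
Row 4, column 4: row 4 has {1, 2, 3} and column 4 has {1}, leaving only 4.
So row 4 reads: 1 3 2 4.

1 3 2 4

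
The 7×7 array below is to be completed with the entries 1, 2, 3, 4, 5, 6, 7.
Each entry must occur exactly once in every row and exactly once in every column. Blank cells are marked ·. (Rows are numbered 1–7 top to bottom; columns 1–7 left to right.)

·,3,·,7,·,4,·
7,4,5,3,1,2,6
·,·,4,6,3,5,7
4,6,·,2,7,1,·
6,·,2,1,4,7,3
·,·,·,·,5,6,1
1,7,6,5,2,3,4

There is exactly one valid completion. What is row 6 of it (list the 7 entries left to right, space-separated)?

3 2 7 4 5 6 1

Row 6, column 2: row 6 has {1, 5, 6} and column 2 has {3, 4, 6, 7}, leaving only 2.
Row 6, column 1: row 6 has {1, 2, 5, 6} and column 1 has {1, 4, 6, 7}, leaving only 3.
Row 6, column 3: row 6 has {1, 2, 3, 5, 6} and column 3 has {2, 4, 5, 6}, leaving only 7.
Row 6, column 4: row 6 has {1, 2, 3, 5, 6, 7} and column 4 has {1, 2, 3, 5, 6, 7}, leaving only 4.
So row 6 reads: 3 2 7 4 5 6 1.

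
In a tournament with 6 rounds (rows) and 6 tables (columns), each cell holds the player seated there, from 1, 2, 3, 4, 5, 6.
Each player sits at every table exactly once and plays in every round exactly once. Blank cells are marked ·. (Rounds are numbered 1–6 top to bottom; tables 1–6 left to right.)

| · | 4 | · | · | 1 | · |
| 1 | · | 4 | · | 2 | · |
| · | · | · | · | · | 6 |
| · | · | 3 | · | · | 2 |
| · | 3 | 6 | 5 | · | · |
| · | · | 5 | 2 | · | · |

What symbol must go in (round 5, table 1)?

Round 1, table 3: round 1 has {1, 4} and table 3 has {3, 4, 5, 6}, leaving only 2.
Round 3, table 3: round 3 has {6} and table 3 has {2, 3, 4, 5, 6}, leaving only 1.
Round 5, table 5: round 5 has {3, 5, 6} and table 5 has {1, 2}, leaving only 4.
Round 5 already has {3, 4, 5, 6} and table 1 already has {1}, so round 5, table 1 must be 2.

2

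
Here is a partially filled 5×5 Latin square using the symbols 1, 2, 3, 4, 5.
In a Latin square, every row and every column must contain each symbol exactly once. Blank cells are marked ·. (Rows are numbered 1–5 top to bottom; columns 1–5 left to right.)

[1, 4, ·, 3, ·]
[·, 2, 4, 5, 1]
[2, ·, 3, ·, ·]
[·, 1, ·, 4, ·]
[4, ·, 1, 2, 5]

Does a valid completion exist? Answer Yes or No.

No row or column among the givens repeats a symbol, and propagating forced cells runs into no contradiction.
One valid completion exists (for instance, 1 4 5 3 2 / 3 2 4 5 1 / 2 5 3 1 4 / 5 1 2 4 3 / 4 3 1 2 5).

Yes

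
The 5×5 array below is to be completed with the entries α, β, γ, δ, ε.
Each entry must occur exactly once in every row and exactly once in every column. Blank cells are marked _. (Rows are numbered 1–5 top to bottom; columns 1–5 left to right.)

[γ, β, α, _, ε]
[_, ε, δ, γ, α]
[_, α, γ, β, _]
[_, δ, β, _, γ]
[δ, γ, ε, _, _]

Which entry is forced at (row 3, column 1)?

Row 3 already has {α, β, γ} and column 1 already has {γ, δ}, so row 3, column 1 must be ε.

ε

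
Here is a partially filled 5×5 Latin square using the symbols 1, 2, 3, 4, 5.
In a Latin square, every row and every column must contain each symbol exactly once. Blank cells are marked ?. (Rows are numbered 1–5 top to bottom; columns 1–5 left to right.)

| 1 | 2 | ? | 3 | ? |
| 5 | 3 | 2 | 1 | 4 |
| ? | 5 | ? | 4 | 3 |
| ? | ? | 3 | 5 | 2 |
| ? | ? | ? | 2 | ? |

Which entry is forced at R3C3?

1

Row 3 already has {3, 4, 5} and column 3 already has {2, 3}, so row 3, column 3 must be 1.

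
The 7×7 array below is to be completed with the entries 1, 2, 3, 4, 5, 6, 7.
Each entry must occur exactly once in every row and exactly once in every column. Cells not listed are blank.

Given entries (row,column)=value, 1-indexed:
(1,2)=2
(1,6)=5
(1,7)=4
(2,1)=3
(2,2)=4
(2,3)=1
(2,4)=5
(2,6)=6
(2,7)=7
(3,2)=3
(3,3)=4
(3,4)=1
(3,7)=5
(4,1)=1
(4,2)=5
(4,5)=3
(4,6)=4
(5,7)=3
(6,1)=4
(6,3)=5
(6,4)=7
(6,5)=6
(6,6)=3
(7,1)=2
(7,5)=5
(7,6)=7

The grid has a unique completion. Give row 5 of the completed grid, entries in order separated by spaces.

5 7 2 6 4 1 3

Row 2, column 5: row 2 has {1, 3, 4, 5, 6, 7} and column 5 has {3, 5, 6}, leaving only 2.
Row 3, column 5: row 3 has {1, 3, 4, 5} and column 5 has {2, 3, 5, 6}, leaving only 7.
Row 1, column 5: row 1 has {2, 4, 5} and column 5 has {2, 3, 5, 6, 7}, leaving only 1.
Row 5, column 5: row 5 has {3} and column 5 has {1, 2, 3, 5, 6, 7}, leaving only 4.
Row 3, column 1: row 3 has {1, 3, 4, 5, 7} and column 1 has {1, 2, 3, 4}, leaving only 6.
Row 1, column 1: row 1 has {1, 2, 4, 5} and column 1 has {1, 2, 3, 4, 6}, leaving only 7.
Row 5, column 1: row 5 has {3, 4} and column 1 has {1, 2, 3, 4, 6, 7}, leaving only 5.
Row 3, column 6: row 3 has {1, 3, 4, 5, 6, 7} and column 6 has {3, 4, 5, 6, 7}, leaving only 2.
Row 5, column 6: row 5 has {3, 4, 5} and column 6 has {2, 3, 4, 5, 6, 7}, leaving only 1.
Row 6, column 2: row 6 has {3, 4, 5, 6, 7} and column 2 has {2, 3, 4, 5}, leaving only 1.
Row 6, column 7: row 6 has {1, 3, 4, 5, 6, 7} and column 7 has {3, 4, 5, 7}, leaving only 2.
Row 4, column 7: row 4 has {1, 3, 4, 5} and column 7 has {2, 3, 4, 5, 7}, leaving only 6.
Row 4, column 4: row 4 has {1, 3, 4, 5, 6} and column 4 has {1, 5, 7}, leaving only 2.
Row 5, column 4: row 5 has {1, 3, 4, 5} and column 4 has {1, 2, 5, 7}, leaving only 6.
Row 5, column 2: row 5 has {1, 3, 4, 5, 6} and column 2 has {1, 2, 3, 4, 5}, leaving only 7.
Row 5, column 3: row 5 has {1, 3, 4, 5, 6, 7} and column 3 has {1, 4, 5}, leaving only 2.
So row 5 reads: 5 7 2 6 4 1 3.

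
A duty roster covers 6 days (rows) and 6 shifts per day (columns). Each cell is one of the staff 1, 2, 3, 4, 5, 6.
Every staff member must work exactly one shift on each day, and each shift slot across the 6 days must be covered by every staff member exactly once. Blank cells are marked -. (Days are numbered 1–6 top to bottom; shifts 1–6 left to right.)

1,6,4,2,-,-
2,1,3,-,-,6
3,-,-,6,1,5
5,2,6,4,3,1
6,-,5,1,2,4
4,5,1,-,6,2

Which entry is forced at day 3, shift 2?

4

Day 3 already has {1, 3, 5, 6} and shift 2 already has {1, 2, 5, 6}, so day 3, shift 2 must be 4.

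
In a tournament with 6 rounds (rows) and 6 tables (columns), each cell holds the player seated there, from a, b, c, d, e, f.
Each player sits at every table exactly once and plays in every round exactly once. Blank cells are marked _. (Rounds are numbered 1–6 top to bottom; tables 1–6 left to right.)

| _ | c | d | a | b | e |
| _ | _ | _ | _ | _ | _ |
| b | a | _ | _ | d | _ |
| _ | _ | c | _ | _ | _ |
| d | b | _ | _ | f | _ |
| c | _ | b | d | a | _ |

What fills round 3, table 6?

c

Round 1, table 1: round 1 has {a, b, c, d, e} and table 1 has {b, c, d}, leaving only f.
Round 4, table 5: round 4 has {c} and table 5 has {a, b, d, f}, leaving only e.
Round 2, table 5: round 2 has {} and table 5 has {a, b, d, e, f}, leaving only c.
Round 4, table 1: round 4 has {c, e} and table 1 has {b, c, d, f}, leaving only a.
Round 2, table 1: round 2 has {c} and table 1 has {a, b, c, d, f}, leaving only e.
Round 6, table 6: round 6 has {a, b, c, d} and table 6 has {e}, leaving only f.
Round 3 already has {a, b, d} and table 6 already has {e, f}, so round 3, table 6 must be c.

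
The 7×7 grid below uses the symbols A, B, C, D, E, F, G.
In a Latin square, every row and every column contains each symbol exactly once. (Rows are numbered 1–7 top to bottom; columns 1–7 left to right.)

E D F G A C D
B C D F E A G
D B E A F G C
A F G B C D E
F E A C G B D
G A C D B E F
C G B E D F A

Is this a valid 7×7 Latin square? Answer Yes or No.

No

Row 1 contains D twice (at columns 2 and 7), so it is not a permutation.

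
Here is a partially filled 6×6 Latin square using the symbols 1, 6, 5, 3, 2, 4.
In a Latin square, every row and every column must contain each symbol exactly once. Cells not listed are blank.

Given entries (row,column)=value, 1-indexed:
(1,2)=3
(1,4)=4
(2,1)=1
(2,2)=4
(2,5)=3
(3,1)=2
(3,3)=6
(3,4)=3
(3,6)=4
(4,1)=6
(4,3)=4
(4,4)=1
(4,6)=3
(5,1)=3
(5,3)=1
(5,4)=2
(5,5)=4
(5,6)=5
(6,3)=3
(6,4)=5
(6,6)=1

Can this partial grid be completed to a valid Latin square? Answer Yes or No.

No row or column among the givens repeats a symbol, and propagating forced cells runs into no contradiction.
One valid completion exists (for instance, 5 3 2 4 1 6 / 1 4 5 6 3 2 / 2 1 6 3 5 4 / 6 5 4 1 2 3 / 3 6 1 2 4 5 / 4 2 3 5 6 1).

Yes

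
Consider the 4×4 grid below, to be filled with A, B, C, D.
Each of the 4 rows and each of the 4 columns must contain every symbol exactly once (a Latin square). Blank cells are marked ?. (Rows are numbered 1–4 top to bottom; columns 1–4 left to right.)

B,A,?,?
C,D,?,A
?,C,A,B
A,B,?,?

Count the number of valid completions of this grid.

2

Row 1, column 3: eliminating its row and column leaves {C, D}.
Row 1, column 4: eliminating its row and column leaves {C, D}.
Row 2, column 3: eliminating its row and column leaves {B}.
Row 3, column 1: eliminating its row and column leaves {D}.
Row 4, column 3: eliminating its row and column leaves {C, D}.
Row 4, column 4: eliminating its row and column leaves {C, D}.
Enumerating the assignments across these blanks that avoid any row or column repeat gives 2 completions.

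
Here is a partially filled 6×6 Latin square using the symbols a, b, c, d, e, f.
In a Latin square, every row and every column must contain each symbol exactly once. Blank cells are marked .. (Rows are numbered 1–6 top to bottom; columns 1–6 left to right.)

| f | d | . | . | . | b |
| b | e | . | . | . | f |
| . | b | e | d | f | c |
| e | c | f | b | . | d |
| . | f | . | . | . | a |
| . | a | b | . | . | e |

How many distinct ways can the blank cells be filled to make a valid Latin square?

3

Row 1, column 3: eliminating its row and column leaves {a, c}.
Row 1, column 4: eliminating its row and column leaves {a, c, e}.
Row 1, column 5: eliminating its row and column leaves {a, c, e}.
Row 2, column 3: eliminating its row and column leaves {a, c, d}.
Row 2, column 4: eliminating its row and column leaves {a, c}.
Row 2, column 5: eliminating its row and column leaves {a, c, d}.
Row 3, column 1: eliminating its row and column leaves {a}.
Row 4, column 5: eliminating its row and column leaves {a}.
Row 5, column 1: eliminating its row and column leaves {c, d}.
Row 5, column 3: eliminating its row and column leaves {c, d}.
Row 5, column 4: eliminating its row and column leaves {c, e}.
Row 5, column 5: eliminating its row and column leaves {b, c, d, e}.
Row 6, column 1: eliminating its row and column leaves {c, d}.
Row 6, column 4: eliminating its row and column leaves {c, f}.
Row 6, column 5: eliminating its row and column leaves {c, d}.
Enumerating the assignments across these blanks that avoid any row or column repeat gives 3 completions.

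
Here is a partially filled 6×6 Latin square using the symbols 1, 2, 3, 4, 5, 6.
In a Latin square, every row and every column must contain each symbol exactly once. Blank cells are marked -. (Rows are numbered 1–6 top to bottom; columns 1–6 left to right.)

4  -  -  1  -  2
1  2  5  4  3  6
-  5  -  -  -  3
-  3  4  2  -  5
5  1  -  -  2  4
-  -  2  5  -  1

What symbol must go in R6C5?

Row 1, column 2: row 1 has {1, 2, 4} and column 2 has {1, 2, 3, 5}, leaving only 6.
Row 1, column 3: row 1 has {1, 2, 4, 6} and column 3 has {2, 4, 5}, leaving only 3.
Row 1, column 5: row 1 has {1, 2, 3, 4, 6} and column 5 has {2, 3}, leaving only 5.
Row 3, column 4: row 3 has {3, 5} and column 4 has {1, 2, 4, 5}, leaving only 6.
Row 3, column 1: row 3 has {3, 5, 6} and column 1 has {1, 4, 5}, leaving only 2.
Row 3, column 3: row 3 has {2, 3, 5, 6} and column 3 has {2, 3, 4, 5}, leaving only 1.
Row 3, column 5: row 3 has {1, 2, 3, 5, 6} and column 5 has {2, 3, 5}, leaving only 4.
Row 6 already has {1, 2, 5} and column 5 already has {2, 3, 4, 5}, so row 6, column 5 must be 6.

6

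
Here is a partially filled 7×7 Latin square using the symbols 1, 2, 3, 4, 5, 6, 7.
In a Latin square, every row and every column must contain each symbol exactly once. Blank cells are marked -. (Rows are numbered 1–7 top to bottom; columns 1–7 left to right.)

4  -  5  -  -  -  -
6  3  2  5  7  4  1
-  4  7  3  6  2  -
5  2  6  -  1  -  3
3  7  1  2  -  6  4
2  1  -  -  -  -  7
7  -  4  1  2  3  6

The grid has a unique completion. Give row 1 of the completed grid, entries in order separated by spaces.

Row 1, column 2: row 1 has {4, 5} and column 2 has {1, 2, 3, 4, 7}, leaving only 6.
Row 1, column 4: row 1 has {4, 5, 6} and column 4 has {1, 2, 3, 5}, leaving only 7.
Row 1, column 5: row 1 has {4, 5, 6, 7} and column 5 has {1, 2, 6, 7}, leaving only 3.
Row 1, column 6: row 1 has {3, 4, 5, 6, 7} and column 6 has {2, 3, 4, 6}, leaving only 1.
Row 1, column 7: row 1 has {1, 3, 4, 5, 6, 7} and column 7 has {1, 3, 4, 6, 7}, leaving only 2.
So row 1 reads: 4 6 5 7 3 1 2.

4 6 5 7 3 1 2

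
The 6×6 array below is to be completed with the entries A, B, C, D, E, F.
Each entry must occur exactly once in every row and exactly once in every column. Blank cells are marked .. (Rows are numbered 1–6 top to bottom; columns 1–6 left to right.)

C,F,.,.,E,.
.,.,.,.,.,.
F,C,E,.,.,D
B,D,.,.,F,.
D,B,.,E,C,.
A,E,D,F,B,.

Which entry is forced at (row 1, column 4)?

D

Row 2, column 1: row 2 has {} and column 1 has {A, B, C, D, F}, leaving only E.
Row 2, column 2: row 2 has {E} and column 2 has {B, C, D, E, F}, leaving only A.
Row 2, column 5: row 2 has {A, E} and column 5 has {B, C, E, F}, leaving only D.
Row 3, column 5: row 3 has {C, D, E, F} and column 5 has {B, C, D, E, F}, leaving only A.
Row 3, column 4: row 3 has {A, C, D, E, F} and column 4 has {E, F}, leaving only B.
Row 2, column 4: row 2 has {A, D, E} and column 4 has {B, E, F}, leaving only C.
Row 4, column 4: row 4 has {B, D, F} and column 4 has {B, C, E, F}, leaving only A.
Row 1 already has {C, E, F} and column 4 already has {A, B, C, E, F}, so row 1, column 4 must be D.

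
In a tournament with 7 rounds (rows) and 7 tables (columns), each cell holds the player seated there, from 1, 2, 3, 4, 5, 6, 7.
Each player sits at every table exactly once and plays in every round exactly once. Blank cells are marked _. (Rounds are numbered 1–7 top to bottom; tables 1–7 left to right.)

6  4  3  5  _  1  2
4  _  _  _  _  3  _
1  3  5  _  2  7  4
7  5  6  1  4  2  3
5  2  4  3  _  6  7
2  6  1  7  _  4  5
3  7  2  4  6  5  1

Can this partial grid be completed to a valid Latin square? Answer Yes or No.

No round or table among the givens repeats a symbol, and propagating forced cells runs into no contradiction.
One valid completion exists (for instance, 6 4 3 5 7 1 2 / 4 1 7 2 5 3 6 / 1 3 5 6 2 7 4 / 7 5 6 1 4 2 3 / 5 2 4 3 1 6 7 / 2 6 1 7 3 4 5 / 3 7 2 4 6 5 1).

Yes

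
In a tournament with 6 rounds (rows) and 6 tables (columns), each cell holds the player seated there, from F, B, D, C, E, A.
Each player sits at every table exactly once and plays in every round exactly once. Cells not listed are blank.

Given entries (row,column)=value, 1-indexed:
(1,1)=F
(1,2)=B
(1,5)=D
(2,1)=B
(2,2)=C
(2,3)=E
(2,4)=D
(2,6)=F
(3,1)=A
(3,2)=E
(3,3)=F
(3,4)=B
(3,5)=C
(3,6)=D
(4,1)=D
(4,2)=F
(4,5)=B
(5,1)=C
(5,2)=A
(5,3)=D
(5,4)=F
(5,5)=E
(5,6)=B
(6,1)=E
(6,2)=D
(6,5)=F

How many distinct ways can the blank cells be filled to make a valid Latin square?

4

Round 1, table 3: eliminating its round and table leaves {C, A}.
Round 1, table 4: eliminating its round and table leaves {C, E, A}.
Round 1, table 6: eliminating its round and table leaves {C, E, A}.
Round 2, table 5: eliminating its round and table leaves {A}.
Round 4, table 3: eliminating its round and table leaves {C, A}.
Round 4, table 4: eliminating its round and table leaves {C, E, A}.
Round 4, table 6: eliminating its round and table leaves {C, E, A}.
Round 6, table 3: eliminating its round and table leaves {B, C, A}.
Round 6, table 4: eliminating its round and table leaves {C, A}.
Round 6, table 6: eliminating its round and table leaves {C, A}.
Enumerating the assignments across these blanks that avoid any round or table repeat gives 4 completions.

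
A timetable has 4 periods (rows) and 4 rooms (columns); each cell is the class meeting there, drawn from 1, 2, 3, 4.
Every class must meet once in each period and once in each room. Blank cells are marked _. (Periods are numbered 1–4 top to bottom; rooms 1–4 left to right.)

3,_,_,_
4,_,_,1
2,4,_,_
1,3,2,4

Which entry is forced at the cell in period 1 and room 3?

Period 1, room 4: period 1 has {3} and room 4 has {1, 4}, leaving only 2.
Period 1, room 2: period 1 has {2, 3} and room 2 has {3, 4}, leaving only 1.
Period 1 already has {1, 2, 3} and room 3 already has {2}, so period 1, room 3 must be 4.

4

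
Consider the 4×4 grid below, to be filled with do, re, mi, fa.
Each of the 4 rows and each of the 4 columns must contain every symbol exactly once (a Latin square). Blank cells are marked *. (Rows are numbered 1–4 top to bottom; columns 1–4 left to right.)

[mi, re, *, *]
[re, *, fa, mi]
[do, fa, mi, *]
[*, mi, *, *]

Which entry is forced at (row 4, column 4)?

do

Row 1, column 3: row 1 has {re, mi} and column 3 has {mi, fa}, leaving only do.
Row 1, column 4: row 1 has {do, re, mi} and column 4 has {mi}, leaving only fa.
Row 2, column 2: row 2 has {re, mi, fa} and column 2 has {re, mi, fa}, leaving only do.
Row 3, column 4: row 3 has {do, mi, fa} and column 4 has {mi, fa}, leaving only re.
Row 4 already has {mi} and column 4 already has {re, mi, fa}, so row 4, column 4 must be do.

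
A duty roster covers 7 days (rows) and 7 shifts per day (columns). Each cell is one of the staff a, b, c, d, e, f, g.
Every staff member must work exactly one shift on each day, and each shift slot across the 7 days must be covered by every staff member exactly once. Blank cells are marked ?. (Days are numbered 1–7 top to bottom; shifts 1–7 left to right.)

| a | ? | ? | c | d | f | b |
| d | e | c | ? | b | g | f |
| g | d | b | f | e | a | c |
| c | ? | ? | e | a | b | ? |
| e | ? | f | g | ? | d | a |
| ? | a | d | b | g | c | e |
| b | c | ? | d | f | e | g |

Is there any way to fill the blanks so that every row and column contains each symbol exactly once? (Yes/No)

Yes

No day or shift among the givens repeats a symbol, and propagating forced cells runs into no contradiction.
One valid completion exists (for instance, a g e c d f b / d e c a b g f / g d b f e a c / c f g e a b d / e b f g c d a / f a d b g c e / b c a d f e g).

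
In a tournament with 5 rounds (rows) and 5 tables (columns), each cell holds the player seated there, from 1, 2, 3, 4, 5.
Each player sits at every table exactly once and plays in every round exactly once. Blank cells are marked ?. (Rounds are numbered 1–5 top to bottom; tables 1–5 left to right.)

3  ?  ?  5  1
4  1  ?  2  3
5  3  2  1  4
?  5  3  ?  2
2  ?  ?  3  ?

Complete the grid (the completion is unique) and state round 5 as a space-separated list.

Round 5, table 2: round 5 has {2, 3} and table 2 has {1, 3, 5}, leaving only 4.
Round 5, table 5: round 5 has {2, 3, 4} and table 5 has {1, 2, 3, 4}, leaving only 5.
Round 5, table 3: round 5 has {2, 3, 4, 5} and table 3 has {2, 3}, leaving only 1.
So round 5 reads: 2 4 1 3 5.

2 4 1 3 5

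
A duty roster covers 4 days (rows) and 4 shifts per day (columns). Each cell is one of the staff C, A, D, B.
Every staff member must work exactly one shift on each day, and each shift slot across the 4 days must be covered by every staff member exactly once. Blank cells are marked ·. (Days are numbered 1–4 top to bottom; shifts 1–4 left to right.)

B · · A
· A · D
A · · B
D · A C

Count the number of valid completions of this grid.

Day 1, shift 2: eliminating its day and shift leaves {C, D}.
Day 1, shift 3: eliminating its day and shift leaves {C, D}.
Day 2, shift 1: eliminating its day and shift leaves {C}.
Day 2, shift 3: eliminating its day and shift leaves {C, B}.
Day 3, shift 2: eliminating its day and shift leaves {C, D}.
Day 3, shift 3: eliminating its day and shift leaves {C, D}.
Day 4, shift 2: eliminating its day and shift leaves {B}.
Enumerating the assignments across these blanks that avoid any day or shift repeat gives 2 completions.

2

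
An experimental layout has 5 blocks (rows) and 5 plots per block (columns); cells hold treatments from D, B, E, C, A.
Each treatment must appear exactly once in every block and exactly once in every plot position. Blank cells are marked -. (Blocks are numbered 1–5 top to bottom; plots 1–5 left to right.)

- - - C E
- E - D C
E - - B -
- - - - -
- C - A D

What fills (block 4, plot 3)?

D

Block 3, plot 5: block 3 has {B, E} and plot 5 has {D, E, C}, leaving only A.
Block 3, plot 2: block 3 has {B, E, A} and plot 2 has {E, C}, leaving only D.
Block 3, plot 3: block 3 has {D, B, E, A} and plot 3 has {}, leaving only C.
Block 4, plot 4: block 4 has {} and plot 4 has {D, B, C, A}, leaving only E.
Block 4, plot 5: block 4 has {E} and plot 5 has {D, E, C, A}, leaving only B.
Block 4, plot 2: block 4 has {B, E} and plot 2 has {D, E, C}, leaving only A.
Block 4 already has {B, E, A} and plot 3 already has {C}, so block 4, plot 3 must be D.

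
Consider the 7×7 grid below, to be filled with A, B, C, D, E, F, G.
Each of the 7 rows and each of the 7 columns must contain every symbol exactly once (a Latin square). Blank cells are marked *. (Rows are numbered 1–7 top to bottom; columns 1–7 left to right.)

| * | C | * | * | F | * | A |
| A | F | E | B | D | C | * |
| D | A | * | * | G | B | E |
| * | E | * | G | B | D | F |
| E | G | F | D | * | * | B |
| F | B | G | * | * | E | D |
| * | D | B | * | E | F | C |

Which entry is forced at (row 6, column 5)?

Row 1, column 3: row 1 has {A, C, F} and column 3 has {B, E, F, G}, leaving only D.
Row 1, column 4: row 1 has {A, C, D, F} and column 4 has {B, D, G}, leaving only E.
Row 1, column 6: row 1 has {A, C, D, E, F} and column 6 has {B, C, D, E, F}, leaving only G.
Row 1, column 1: row 1 has {A, C, D, E, F, G} and column 1 has {A, D, E, F}, leaving only B.
Row 2, column 7: row 2 has {A, B, C, D, E, F} and column 7 has {A, B, C, D, E, F}, leaving only G.
Row 3, column 3: row 3 has {A, B, D, E, G} and column 3 has {B, D, E, F, G}, leaving only C.
Row 3, column 4: row 3 has {A, B, C, D, E, G} and column 4 has {B, D, E, G}, leaving only F.
Row 4, column 1: row 4 has {B, D, E, F, G} and column 1 has {A, B, D, E, F}, leaving only C.
Row 4, column 3: row 4 has {B, C, D, E, F, G} and column 3 has {B, C, D, E, F, G}, leaving only A.
Row 5, column 6: row 5 has {B, D, E, F, G} and column 6 has {B, C, D, E, F, G}, leaving only A.
Row 5, column 5: row 5 has {A, B, D, E, F, G} and column 5 has {B, D, E, F, G}, leaving only C.
Row 6 already has {B, D, E, F, G} and column 5 already has {B, C, D, E, F, G}, so row 6, column 5 must be A.

A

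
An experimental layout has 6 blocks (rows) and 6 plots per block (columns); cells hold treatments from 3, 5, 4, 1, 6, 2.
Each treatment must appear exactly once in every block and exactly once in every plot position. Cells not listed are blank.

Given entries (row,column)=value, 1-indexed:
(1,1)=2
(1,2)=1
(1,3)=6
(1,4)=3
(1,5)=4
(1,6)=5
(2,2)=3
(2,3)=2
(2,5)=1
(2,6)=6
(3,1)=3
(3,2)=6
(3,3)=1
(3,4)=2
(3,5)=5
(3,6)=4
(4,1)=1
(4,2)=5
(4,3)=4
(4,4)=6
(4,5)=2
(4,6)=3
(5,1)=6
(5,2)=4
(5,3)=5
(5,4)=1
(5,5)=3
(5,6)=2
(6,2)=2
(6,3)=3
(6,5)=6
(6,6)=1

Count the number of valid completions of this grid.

2

Block 2, plot 1: eliminating its block and plot leaves {5, 4}.
Block 2, plot 4: eliminating its block and plot leaves {5, 4}.
Block 6, plot 1: eliminating its block and plot leaves {5, 4}.
Block 6, plot 4: eliminating its block and plot leaves {5, 4}.
Enumerating the assignments across these blanks that avoid any block or plot repeat gives 2 completions.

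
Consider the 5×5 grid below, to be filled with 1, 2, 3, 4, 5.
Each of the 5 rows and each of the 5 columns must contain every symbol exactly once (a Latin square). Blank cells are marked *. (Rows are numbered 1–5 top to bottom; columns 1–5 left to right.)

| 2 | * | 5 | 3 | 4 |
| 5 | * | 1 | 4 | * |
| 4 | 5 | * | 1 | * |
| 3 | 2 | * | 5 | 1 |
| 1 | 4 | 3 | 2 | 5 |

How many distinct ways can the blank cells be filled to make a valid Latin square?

Row 1, column 2: eliminating its row and column leaves {1}.
Row 2, column 2: eliminating its row and column leaves {3}.
Row 2, column 5: eliminating its row and column leaves {2, 3}.
Row 3, column 3: eliminating its row and column leaves {2}.
Row 3, column 5: eliminating its row and column leaves {2, 3}.
Row 4, column 3: eliminating its row and column leaves {4}.
Only one assignment across all blanks avoids any row or column repeat, giving 1 completion.

1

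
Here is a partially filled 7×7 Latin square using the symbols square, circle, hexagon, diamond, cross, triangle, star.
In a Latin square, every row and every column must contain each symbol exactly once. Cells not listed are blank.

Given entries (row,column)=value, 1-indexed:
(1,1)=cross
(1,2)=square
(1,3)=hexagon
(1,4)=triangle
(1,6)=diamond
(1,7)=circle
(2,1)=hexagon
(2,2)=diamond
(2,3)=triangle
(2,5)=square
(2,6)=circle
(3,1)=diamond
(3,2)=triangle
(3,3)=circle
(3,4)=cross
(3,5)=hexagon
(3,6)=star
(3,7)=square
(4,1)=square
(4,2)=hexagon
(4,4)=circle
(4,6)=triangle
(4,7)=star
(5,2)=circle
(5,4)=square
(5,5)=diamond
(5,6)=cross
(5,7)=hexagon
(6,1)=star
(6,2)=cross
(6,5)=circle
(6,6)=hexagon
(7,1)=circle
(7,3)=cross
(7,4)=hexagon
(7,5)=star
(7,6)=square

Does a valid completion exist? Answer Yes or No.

No

Row 1, column 5: row 1 together with column 5 already contain {square, circle, hexagon, diamond, cross, triangle, star} — every symbol — so nothing can go there. The grid has no valid completion.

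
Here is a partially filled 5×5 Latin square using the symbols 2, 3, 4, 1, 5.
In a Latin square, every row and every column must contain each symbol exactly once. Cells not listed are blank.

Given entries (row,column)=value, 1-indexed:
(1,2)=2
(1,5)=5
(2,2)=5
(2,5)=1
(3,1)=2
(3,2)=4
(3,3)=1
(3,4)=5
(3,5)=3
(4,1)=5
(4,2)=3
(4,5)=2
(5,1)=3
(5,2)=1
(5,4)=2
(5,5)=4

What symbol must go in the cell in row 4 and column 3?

Row 4 already has {2, 3, 5} and column 3 already has {1}, so row 4, column 3 must be 4.

4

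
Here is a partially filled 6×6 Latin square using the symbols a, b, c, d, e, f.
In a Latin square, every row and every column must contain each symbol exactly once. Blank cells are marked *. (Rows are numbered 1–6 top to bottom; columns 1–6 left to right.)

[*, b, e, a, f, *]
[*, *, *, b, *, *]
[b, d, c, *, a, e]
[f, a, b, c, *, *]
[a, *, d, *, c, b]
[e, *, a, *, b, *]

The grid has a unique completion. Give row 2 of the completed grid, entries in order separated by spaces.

c e f b d a

Row 2, column 3: row 2 has {b} and column 3 has {a, b, c, d, e}, leaving only f.
Row 3, column 4: row 3 has {a, b, c, d, e} and column 4 has {a, b, c}, leaving only f.
Row 4, column 6: row 4 has {a, b, c, f} and column 6 has {b, e}, leaving only d.
Row 1, column 6: row 1 has {a, b, e, f} and column 6 has {b, d, e}, leaving only c.
Row 2, column 6: row 2 has {b, f} and column 6 has {b, c, d, e}, leaving only a.
Row 1, column 1: row 1 has {a, b, c, e, f} and column 1 has {a, b, e, f}, leaving only d.
Row 2, column 1: row 2 has {a, b, f} and column 1 has {a, b, d, e, f}, leaving only c.
Row 2, column 2: row 2 has {a, b, c, f} and column 2 has {a, b, d}, leaving only e.
Row 2, column 5: row 2 has {a, b, c, e, f} and column 5 has {a, b, c, f}, leaving only d.
So row 2 reads: c e f b d a.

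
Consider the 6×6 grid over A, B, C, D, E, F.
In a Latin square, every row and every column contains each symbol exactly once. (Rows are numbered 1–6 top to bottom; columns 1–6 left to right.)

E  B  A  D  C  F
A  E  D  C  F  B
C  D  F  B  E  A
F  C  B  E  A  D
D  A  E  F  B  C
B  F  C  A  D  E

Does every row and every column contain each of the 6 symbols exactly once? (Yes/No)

Yes

Each row is a permutation of the 6 symbols, and so is each column.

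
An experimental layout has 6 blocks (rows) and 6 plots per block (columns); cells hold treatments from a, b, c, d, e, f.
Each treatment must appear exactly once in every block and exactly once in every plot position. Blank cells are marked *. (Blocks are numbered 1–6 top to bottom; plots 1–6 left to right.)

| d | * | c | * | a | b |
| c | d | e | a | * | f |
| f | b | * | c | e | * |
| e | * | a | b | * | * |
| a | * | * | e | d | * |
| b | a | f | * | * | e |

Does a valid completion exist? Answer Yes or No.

No block or plot among the givens repeats a symbol, and propagating forced cells runs into no contradiction.
One valid completion exists (for instance, d e c f a b / c d e a b f / f b d c e a / e c a b f d / a f b e d c / b a f d c e).

Yes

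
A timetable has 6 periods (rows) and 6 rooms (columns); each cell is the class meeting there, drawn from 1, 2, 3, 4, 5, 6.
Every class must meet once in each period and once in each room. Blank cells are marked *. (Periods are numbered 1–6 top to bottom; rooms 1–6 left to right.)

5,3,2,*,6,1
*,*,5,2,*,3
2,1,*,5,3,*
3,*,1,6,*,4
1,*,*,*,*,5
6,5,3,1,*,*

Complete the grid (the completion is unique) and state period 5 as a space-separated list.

Period 1, room 4: period 1 has {1, 2, 3, 5, 6} and room 4 has {1, 2, 5, 6}, leaving only 4.
Period 5, room 4: period 5 has {1, 5} and room 4 has {1, 2, 4, 5, 6}, leaving only 3.
Period 2, room 1: period 2 has {2, 3, 5} and room 1 has {1, 2, 3, 5, 6}, leaving only 4.
Period 2, room 2: period 2 has {2, 3, 4, 5} and room 2 has {1, 3, 5}, leaving only 6.
Period 2, room 5: period 2 has {2, 3, 4, 5, 6} and room 5 has {3, 6}, leaving only 1.
Period 3, room 6: period 3 has {1, 2, 3, 5} and room 6 has {1, 3, 4, 5}, leaving only 6.
Period 3, room 3: period 3 has {1, 2, 3, 5, 6} and room 3 has {1, 2, 3, 5}, leaving only 4.
Period 5, room 3: period 5 has {1, 3, 5} and room 3 has {1, 2, 3, 4, 5}, leaving only 6.
Period 4, room 2: period 4 has {1, 3, 4, 6} and room 2 has {1, 3, 5, 6}, leaving only 2.
Period 5, room 2: period 5 has {1, 3, 5, 6} and room 2 has {1, 2, 3, 5, 6}, leaving only 4.
Period 5, room 5: period 5 has {1, 3, 4, 5, 6} and room 5 has {1, 3, 6}, leaving only 2.
So period 5 reads: 1 4 6 3 2 5.

1 4 6 3 2 5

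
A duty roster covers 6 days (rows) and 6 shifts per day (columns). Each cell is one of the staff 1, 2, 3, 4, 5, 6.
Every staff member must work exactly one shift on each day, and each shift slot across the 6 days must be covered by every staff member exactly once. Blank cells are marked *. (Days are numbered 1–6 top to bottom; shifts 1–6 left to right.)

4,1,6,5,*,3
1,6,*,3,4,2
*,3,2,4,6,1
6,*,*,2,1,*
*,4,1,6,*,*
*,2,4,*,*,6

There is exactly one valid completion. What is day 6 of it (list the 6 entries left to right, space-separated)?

3 2 4 1 5 6

Day 6, shift 4: day 6 has {2, 4, 6} and shift 4 has {2, 3, 4, 5, 6}, leaving only 1.
Day 1, shift 5: day 1 has {1, 3, 4, 5, 6} and shift 5 has {1, 4, 6}, leaving only 2.
Day 2, shift 3: day 2 has {1, 2, 3, 4, 6} and shift 3 has {1, 2, 4, 6}, leaving only 5.
Day 3, shift 1: day 3 has {1, 2, 3, 4, 6} and shift 1 has {1, 4, 6}, leaving only 5.
Day 6, shift 1: day 6 has {1, 2, 4, 6} and shift 1 has {1, 4, 5, 6}, leaving only 3.
Day 6, shift 5: day 6 has {1, 2, 3, 4, 6} and shift 5 has {1, 2, 4, 6}, leaving only 5.
So day 6 reads: 3 2 4 1 5 6.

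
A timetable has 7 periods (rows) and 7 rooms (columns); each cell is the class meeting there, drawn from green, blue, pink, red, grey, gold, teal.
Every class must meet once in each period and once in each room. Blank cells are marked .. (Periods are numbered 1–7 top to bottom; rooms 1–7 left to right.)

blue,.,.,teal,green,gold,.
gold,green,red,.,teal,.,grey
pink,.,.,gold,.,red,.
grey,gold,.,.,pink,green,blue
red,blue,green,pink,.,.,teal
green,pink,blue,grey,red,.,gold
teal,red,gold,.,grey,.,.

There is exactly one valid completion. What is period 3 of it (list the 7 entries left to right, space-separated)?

Period 3, room 5: period 3 has {pink, red, gold} and room 5 has {green, pink, red, grey, teal}, leaving only blue.
Period 3, room 7: period 3 has {blue, pink, red, gold} and room 7 has {blue, grey, gold, teal}, leaving only green.
Period 1, room 2: period 1 has {green, blue, gold, teal} and room 2 has {green, blue, pink, red, gold}, leaving only grey.
Period 3, room 2: period 3 has {green, blue, pink, red, gold} and room 2 has {green, blue, pink, red, grey, gold}, leaving only teal.
Period 3, room 3: period 3 has {green, blue, pink, red, gold, teal} and room 3 has {green, blue, red, gold}, leaving only grey.
So period 3 reads: pink teal grey gold blue red green.

pink teal grey gold blue red green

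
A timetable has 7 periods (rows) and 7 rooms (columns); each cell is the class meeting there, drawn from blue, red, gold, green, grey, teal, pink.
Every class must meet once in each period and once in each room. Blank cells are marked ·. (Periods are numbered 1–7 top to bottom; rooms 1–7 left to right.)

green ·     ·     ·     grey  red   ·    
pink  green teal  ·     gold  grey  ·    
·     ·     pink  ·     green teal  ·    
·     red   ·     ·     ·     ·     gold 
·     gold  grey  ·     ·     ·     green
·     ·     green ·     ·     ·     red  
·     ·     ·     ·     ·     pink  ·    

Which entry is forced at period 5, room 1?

teal

Period 2, room 7: period 2 has {gold, green, grey, teal, pink} and room 7 has {red, gold, green}, leaving only blue.
Period 2, room 4: period 2 has {blue, gold, green, grey, teal, pink} and room 4 has {}, leaving only red.
Period 3, room 7: period 3 has {green, teal, pink} and room 7 has {blue, red, gold, green}, leaving only grey.
Period 3, room 2: period 3 has {green, grey, teal, pink} and room 2 has {red, gold, green}, leaving only blue.
Period 3, room 4: period 3 has {blue, green, grey, teal, pink} and room 4 has {red}, leaving only gold.
Period 3, room 1: period 3 has {blue, gold, green, grey, teal, pink} and room 1 has {green, pink}, leaving only red.
Period 4, room 3: period 4 has {red, gold} and room 3 has {green, grey, teal, pink}, leaving only blue.
Period 1, room 3: period 1 has {red, green, grey} and room 3 has {blue, green, grey, teal, pink}, leaving only gold.
Period 4, room 6: period 4 has {blue, red, gold} and room 6 has {red, grey, teal, pink}, leaving only green.
Period 5, room 6: period 5 has {gold, green, grey} and room 6 has {red, green, grey, teal, pink}, leaving only blue.
Period 5 already has {blue, gold, green, grey} and room 1 already has {red, green, pink}, so period 5, room 1 must be teal.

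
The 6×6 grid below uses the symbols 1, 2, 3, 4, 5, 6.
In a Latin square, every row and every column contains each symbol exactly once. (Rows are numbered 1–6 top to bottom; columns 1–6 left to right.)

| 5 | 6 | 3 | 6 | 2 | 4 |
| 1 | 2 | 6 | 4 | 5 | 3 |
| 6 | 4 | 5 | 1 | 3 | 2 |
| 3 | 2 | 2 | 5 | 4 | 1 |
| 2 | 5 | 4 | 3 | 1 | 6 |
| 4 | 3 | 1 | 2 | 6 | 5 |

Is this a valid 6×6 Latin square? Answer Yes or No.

Row 1 contains 6 twice (at columns 2 and 4); row 4 is also not a permutation.

No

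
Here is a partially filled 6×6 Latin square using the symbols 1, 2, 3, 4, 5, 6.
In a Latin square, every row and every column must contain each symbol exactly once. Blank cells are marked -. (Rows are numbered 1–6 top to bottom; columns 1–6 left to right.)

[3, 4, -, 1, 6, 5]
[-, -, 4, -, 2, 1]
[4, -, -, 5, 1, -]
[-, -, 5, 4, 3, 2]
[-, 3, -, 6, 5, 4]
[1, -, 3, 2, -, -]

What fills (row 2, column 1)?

5

Row 1, column 3: row 1 has {1, 3, 4, 5, 6} and column 3 has {3, 4, 5}, leaving only 2.
Row 2, column 4: row 2 has {1, 2, 4} and column 4 has {1, 2, 4, 5, 6}, leaving only 3.
Row 3, column 3: row 3 has {1, 4, 5} and column 3 has {2, 3, 4, 5}, leaving only 6.
Row 3, column 2: row 3 has {1, 4, 5, 6} and column 2 has {3, 4}, leaving only 2.
Row 3, column 6: row 3 has {1, 2, 4, 5, 6} and column 6 has {1, 2, 4, 5}, leaving only 3.
Row 4, column 1: row 4 has {2, 3, 4, 5} and column 1 has {1, 3, 4}, leaving only 6.
Row 2 already has {1, 2, 3, 4} and column 1 already has {1, 3, 4, 6}, so row 2, column 1 must be 5.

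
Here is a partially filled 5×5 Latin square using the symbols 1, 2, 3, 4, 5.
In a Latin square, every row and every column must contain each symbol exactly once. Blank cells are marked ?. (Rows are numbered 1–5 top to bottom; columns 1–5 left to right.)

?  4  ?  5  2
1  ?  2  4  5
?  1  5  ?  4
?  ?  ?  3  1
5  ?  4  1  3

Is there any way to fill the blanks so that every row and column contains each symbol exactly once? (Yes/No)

Row 4, column 3: row 4 together with column 3 already contain {1, 2, 3, 4, 5} — every symbol — so nothing can go there. The grid has no valid completion.

No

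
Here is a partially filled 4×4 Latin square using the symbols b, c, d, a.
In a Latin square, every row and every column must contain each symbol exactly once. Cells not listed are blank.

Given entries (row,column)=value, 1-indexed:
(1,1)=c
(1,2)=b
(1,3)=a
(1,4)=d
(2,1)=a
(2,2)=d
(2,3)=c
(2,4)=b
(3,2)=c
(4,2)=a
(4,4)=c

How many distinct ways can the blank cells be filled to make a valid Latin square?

Row 3, column 1: eliminating its row and column leaves {b, d}.
Row 3, column 3: eliminating its row and column leaves {b, d}.
Row 3, column 4: eliminating its row and column leaves {a}.
Row 4, column 1: eliminating its row and column leaves {b, d}.
Row 4, column 3: eliminating its row and column leaves {b, d}.
Enumerating the assignments across these blanks that avoid any row or column repeat gives 2 completions.

2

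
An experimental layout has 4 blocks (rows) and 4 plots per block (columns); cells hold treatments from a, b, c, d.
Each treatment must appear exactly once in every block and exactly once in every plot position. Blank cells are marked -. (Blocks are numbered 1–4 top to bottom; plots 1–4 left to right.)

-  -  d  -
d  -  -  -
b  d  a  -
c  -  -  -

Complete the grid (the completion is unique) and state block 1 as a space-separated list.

a c d b

Block 1, plot 1: block 1 has {d} and plot 1 has {b, c, d}, leaving only a.
Block 3, plot 4: block 3 has {a, b, d} and plot 4 has {}, leaving only c.
Block 1, plot 4: block 1 has {a, d} and plot 4 has {c}, leaving only b.
Block 1, plot 2: block 1 has {a, b, d} and plot 2 has {d}, leaving only c.
So block 1 reads: a c d b.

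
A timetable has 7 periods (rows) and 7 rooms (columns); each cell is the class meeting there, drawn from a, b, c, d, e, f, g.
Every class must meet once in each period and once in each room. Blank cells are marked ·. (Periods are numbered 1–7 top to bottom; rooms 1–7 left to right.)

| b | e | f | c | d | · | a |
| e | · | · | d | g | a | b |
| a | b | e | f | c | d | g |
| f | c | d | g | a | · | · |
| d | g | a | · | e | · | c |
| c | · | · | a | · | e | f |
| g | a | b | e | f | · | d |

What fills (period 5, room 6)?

Period 1, room 6: period 1 has {a, b, c, d, e, f} and room 6 has {a, d, e}, leaving only g.
Period 2, room 2: period 2 has {a, b, d, e, g} and room 2 has {a, b, c, e, g}, leaving only f.
Period 2, room 3: period 2 has {a, b, d, e, f, g} and room 3 has {a, b, d, e, f}, leaving only c.
Period 4, room 6: period 4 has {a, c, d, f, g} and room 6 has {a, d, e, g}, leaving only b.
Period 5 already has {a, c, d, e, g} and room 6 already has {a, b, d, e, g}, so period 5, room 6 must be f.

f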